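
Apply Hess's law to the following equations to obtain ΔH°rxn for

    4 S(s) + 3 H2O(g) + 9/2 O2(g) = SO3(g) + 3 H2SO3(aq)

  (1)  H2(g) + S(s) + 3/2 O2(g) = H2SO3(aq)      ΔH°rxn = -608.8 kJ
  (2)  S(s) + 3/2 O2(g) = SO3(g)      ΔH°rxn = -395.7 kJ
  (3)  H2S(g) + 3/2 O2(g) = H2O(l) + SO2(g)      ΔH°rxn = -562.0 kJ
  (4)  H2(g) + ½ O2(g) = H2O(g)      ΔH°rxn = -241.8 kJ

(1) × 3 (×3 to match 3 H2SO3(aq) in the target): (3)·(-608.8) = -1826.4 kJ
(2) as written (SO3(g) already on the product side): -395.7 kJ
(3): not needed (SO2(g) appears nowhere else).
(4) reversed and × 3 (reverse to put H2O(g) on the reactant side; scale by 3 for the 3 H2O(g)): (-3)·(-241.8) = +725.4 kJ
ΔH°rxn = (-1826.4) + (-395.7) + (+725.4) = -1496.7 kJ

ΔH°rxn = -1496.7 kJ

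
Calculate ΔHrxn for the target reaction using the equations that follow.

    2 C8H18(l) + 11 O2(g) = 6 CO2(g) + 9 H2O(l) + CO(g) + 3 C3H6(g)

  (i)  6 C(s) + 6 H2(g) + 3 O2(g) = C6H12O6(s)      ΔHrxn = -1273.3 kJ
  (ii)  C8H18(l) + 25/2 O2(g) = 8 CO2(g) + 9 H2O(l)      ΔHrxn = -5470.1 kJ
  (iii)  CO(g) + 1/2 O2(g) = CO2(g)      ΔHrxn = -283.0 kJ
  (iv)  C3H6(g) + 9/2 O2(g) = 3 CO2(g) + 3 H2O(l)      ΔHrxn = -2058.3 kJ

(i): not needed.
(ii) × 2: (2)·(-5470.1) = -10940.2 kJ
(iii) reversed: +283.0 kJ
(iv) reversed and × 3: (-3)·(-2058.3) = +6174.9 kJ
Combining the equations, ΔHrxn = (-10940.2) + (+283.0) + (+6174.9) = -4482.3 kJ

ΔHrxn = -4482.3 kJ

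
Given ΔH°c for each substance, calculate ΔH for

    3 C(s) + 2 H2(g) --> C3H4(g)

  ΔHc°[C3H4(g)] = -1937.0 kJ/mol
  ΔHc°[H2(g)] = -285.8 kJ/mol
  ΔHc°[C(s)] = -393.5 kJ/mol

ΔH = 184.9 kJ/mol

With combustion enthalpies, reactants minus products:
= [3·(-393.5) + 2·(-285.8)] − [1·(-1937.0)]
= 184.9 kJ/mol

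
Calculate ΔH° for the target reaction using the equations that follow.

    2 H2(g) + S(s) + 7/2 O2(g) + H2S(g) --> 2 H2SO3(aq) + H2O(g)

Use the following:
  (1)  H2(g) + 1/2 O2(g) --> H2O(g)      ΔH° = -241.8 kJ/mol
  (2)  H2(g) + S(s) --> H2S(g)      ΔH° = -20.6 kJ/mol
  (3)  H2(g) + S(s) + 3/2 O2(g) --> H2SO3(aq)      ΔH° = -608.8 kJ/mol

(1) as written: -241.8 kJ/mol
(2) reversed: +20.6 kJ/mol
(3) × 2: (2)·(-608.8) = -1217.6 kJ/mol
Since enthalpy is a state function, ΔH° = (-241.8) + (+20.6) + (-1217.6) = -1438.8 kJ/mol

ΔH° = -1438.8 kJ/mol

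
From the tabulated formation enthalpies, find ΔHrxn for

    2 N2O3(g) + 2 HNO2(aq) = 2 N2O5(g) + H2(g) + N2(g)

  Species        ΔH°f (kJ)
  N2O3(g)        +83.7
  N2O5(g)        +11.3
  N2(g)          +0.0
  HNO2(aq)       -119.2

ΔHrxn = 93.6 kJ

Products: 2·(+11.3) + 1·(+0.0) + 1·(+0.0) = +22.6
Reactants: 2·(+83.7) + 2·(-119.2) = -71.0
ΔHrxn = (+22.6) − (-71.0) = 93.6 kJ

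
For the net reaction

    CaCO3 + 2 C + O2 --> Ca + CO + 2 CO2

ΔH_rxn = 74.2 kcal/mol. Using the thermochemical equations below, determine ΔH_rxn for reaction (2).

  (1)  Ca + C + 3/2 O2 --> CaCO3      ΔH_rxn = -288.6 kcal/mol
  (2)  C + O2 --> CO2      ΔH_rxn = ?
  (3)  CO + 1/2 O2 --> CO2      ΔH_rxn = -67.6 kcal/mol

(1) reversed (CaCO3 must end up as a reactant): +288.6 kcal/mol
(2) × 3: contributes 3·x
(3) reversed (reverse to put CO on the product side): +67.6 kcal/mol
+74.2 = (+288.6) + (+67.6) + 3·x
x = (+74.2 − (+356.2)) / (3) = -94.0 kcal/mol

ΔH_rxn = -94.0 kcal/mol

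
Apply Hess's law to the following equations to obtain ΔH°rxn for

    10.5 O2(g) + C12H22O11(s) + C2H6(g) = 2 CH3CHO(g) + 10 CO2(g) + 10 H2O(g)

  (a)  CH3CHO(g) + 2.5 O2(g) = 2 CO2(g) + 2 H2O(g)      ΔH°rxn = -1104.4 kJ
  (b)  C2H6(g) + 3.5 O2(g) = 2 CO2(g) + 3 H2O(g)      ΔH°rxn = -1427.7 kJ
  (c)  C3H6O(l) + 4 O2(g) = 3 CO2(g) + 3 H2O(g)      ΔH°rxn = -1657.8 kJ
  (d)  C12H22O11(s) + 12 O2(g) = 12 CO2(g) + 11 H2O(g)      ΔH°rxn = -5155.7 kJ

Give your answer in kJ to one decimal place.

ΔH°rxn = -4374.6 kJ

(a) reversed and × 2: (-2)·(-1104.4) = +2208.8 kJ
(b) as written: -1427.7 kJ
(c): not needed.
(d) as written: -5155.7 kJ
By Hess's law, ΔH°rxn = (-2)·(-1104.4) + (1)·(-1427.7) + (1)·(-5155.7) = -4374.6 kJ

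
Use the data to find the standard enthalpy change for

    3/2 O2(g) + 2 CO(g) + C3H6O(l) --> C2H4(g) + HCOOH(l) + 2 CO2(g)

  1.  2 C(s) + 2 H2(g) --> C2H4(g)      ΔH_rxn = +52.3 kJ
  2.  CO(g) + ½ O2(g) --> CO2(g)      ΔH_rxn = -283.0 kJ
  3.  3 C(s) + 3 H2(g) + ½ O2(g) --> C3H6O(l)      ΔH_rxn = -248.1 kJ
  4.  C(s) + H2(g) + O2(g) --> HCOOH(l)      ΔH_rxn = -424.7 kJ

ΔH_rxn = -690.3 kJ

eq. 1 as written: +52.3 kJ
eq. 2 × 2: (2)·(-283.0) = -566.0 kJ
eq. 3 reversed: +248.1 kJ
eq. 4 as written: -424.7 kJ
Since enthalpy is a state function, ΔH_rxn = (+52.3) + (-566.0) + (+248.1) + (-424.7) = -690.3 kJ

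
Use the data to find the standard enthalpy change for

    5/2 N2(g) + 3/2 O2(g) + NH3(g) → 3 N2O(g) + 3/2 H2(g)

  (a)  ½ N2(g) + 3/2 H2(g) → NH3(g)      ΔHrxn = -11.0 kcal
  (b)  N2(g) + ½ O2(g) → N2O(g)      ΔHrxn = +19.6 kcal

(a) reversed: +11.0 kcal
(b) × 3: (3)·(+19.6) = +58.8 kcal
Since enthalpy is a state function, ΔHrxn = (+11.0) + (+58.8) = 69.8 kcal

ΔHrxn = 69.8 kcal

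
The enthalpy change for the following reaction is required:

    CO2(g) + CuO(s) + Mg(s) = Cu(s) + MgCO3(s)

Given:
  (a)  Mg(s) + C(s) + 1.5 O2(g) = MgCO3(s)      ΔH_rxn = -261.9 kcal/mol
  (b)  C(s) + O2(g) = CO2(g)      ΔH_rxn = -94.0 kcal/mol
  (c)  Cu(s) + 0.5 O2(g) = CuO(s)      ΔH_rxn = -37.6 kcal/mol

(a) as written (MgCO3(s) already on the product side): -261.9 kcal/mol
(b) reversed (reverse to put CO2(g) on the reactant side): +94.0 kcal/mol
(c) reversed (reverse to put CuO(s) on the reactant side): +37.6 kcal/mol
Combining the equations, ΔH_rxn = (-261.9) + (+94.0) + (+37.6) = -130.3 kcal/mol

ΔH_rxn = -130.3 kcal/mol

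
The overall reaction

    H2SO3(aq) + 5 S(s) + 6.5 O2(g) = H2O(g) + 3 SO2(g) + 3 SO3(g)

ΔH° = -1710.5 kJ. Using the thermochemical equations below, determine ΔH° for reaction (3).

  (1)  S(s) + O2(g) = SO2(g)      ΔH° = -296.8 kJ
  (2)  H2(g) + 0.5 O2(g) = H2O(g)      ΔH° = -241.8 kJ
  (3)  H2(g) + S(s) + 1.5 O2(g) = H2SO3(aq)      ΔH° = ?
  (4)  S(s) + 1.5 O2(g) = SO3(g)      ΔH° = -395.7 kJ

(1) × 3: (3)·(-296.8) = -890.4 kJ
(2) as written: -241.8 kJ
(3) reversed: contributes −x
(4) × 3: (3)·(-395.7) = -1187.1 kJ
-1710.5 = (-890.4) + (-241.8) + (-1187.1) − x
x = (-1710.5 − (-2319.3)) / (-1) = -608.8 kJ

ΔH° = -608.8 kJ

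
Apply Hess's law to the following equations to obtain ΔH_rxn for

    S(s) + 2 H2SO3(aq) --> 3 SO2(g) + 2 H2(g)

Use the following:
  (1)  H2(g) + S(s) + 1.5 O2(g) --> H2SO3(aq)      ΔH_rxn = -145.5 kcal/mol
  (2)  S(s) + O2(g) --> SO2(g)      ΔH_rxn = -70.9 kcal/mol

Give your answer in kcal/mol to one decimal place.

(1) reversed and × 2: (-2)·(-145.5) = +291.0 kcal/mol
(2) × 3: (3)·(-70.9) = -212.7 kcal/mol
Since enthalpy is a state function, ΔH_rxn = (+291.0) + (-212.7) = 78.3 kcal/mol

ΔH_rxn = 78.3 kcal/mol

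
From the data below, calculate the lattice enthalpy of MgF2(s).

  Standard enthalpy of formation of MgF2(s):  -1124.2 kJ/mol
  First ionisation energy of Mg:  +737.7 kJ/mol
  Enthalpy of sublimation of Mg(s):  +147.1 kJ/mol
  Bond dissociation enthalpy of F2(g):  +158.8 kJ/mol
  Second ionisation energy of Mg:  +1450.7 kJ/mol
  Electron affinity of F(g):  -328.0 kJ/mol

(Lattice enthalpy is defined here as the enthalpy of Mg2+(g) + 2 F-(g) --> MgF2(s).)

U = -2962.5 kJ/mol

ΔHf° = 1·ΔHsub + 1·(ΣIE) + 1·D(F2) + 2·EA + U
-1124.2 = 1·(+147.1) + 1·(+2188.4) + 1·(+158.8) + 2·(-328.0) + U
U = -1124.2 − (+1838.3) = -2962.5 kJ/mol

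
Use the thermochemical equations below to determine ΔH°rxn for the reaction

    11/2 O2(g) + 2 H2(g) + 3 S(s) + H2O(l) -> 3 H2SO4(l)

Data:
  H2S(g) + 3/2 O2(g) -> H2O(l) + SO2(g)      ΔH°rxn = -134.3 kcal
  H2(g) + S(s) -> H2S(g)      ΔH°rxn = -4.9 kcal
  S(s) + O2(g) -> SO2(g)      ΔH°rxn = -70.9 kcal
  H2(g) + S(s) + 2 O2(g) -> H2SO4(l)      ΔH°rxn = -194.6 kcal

ΔH°rxn = -515.5 kcal

equation 1 reversed: +134.3 kcal
equation 2 reversed: +4.9 kcal
equation 3 as written: -70.9 kcal
equation 4 × 3: (3)·(-194.6) = -583.8 kcal
Combining the equations, ΔH°rxn = (-1)·(-134.3) + (-1)·(-4.9) + (1)·(-70.9) + (3)·(-194.6) = -515.5 kcal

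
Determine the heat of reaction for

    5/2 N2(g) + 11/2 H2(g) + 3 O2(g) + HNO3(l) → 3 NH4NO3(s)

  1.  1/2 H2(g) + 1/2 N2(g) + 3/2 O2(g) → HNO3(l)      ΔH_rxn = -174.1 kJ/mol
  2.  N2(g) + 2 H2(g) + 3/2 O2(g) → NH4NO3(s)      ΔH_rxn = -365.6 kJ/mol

ΔH_rxn = -922.7 kJ/mol

eq. 1 reversed: +174.1 kJ/mol
eq. 2 × 3: (3)·(-365.6) = -1096.8 kJ/mol
Summing the manipulated equations, ΔH_rxn = (-1)·(-174.1) + (3)·(-365.6) = -922.7 kJ/mol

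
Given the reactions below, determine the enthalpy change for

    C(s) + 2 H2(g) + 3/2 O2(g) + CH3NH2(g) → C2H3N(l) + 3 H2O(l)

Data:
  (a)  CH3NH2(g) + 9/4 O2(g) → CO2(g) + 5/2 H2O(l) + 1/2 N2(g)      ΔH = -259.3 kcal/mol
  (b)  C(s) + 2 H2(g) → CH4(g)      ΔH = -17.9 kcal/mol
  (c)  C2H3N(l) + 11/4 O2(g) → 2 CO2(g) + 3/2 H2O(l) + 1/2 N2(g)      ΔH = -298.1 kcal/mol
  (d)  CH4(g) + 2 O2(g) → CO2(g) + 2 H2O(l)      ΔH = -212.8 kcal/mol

(a) as written: -259.3 kcal/mol
(b) as written: -17.9 kcal/mol
(c) reversed: +298.1 kcal/mol
(d) as written: -212.8 kcal/mol
Combining the equations, ΔH = (-259.3) + (-17.9) + (+298.1) + (-212.8) = -191.9 kcal/mol

ΔH = -191.9 kcal/mol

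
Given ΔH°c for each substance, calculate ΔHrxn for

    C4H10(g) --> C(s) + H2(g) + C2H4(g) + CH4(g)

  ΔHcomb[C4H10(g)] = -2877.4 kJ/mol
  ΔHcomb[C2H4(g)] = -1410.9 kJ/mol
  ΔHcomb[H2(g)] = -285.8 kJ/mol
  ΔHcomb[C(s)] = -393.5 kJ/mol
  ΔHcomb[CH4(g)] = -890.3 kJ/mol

ΔHrxn = 103.1 kJ/mol

With combustion enthalpies, reactants minus products:
= [1·(-2877.4)] − [1·(-393.5) + 1·(-285.8) + 1·(-1410.9) + 1·(-890.3)]
= 103.1 kJ/mol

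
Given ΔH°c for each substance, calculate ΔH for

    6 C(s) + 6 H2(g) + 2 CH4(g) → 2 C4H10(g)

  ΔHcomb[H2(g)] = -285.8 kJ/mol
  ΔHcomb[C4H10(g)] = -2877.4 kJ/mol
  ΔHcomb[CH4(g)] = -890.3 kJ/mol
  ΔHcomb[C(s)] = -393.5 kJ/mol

Using ΔH = Σ nΔHc°(reactants) − Σ nΔHc°(products):
= [6·(-393.5) + 6·(-285.8) + 2·(-890.3)] − [2·(-2877.4)]
= -101.6 kJ/mol

ΔH = -101.6 kJ/mol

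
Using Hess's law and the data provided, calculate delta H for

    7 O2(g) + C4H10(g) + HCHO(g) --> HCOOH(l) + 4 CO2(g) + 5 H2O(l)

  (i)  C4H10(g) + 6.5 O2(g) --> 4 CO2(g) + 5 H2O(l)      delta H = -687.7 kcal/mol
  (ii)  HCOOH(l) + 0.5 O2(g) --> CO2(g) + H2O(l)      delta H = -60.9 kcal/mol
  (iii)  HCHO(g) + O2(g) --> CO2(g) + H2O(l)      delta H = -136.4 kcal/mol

(i) as written (C4H10(g) already on the reactant side): -687.7 kcal/mol
(ii) reversed (reverse to put HCOOH(l) on the product side): +60.9 kcal/mol
(iii) as written (HCHO(g) already on the reactant side): -136.4 kcal/mol
delta H = (-687.7) + (+60.9) + (-136.4) = -763.2 kcal/mol

delta H = -763.2 kcal/mol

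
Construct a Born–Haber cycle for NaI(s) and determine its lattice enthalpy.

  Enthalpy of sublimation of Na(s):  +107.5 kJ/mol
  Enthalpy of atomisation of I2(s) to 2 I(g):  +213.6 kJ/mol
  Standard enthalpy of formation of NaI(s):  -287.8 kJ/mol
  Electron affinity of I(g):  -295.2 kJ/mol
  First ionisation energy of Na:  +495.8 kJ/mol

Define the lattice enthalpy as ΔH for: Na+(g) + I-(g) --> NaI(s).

U = -702.7 kJ/mol

ΔHf° = 1·ΔHsub + 1·(ΣIE) + 1/2·D(I2) + 1·EA + U
-287.8 = 1·(+107.5) + 1·(+495.8) + 1/2·(+213.6) + 1·(-295.2) + U
U = -287.8 − (+414.9) = -702.7 kJ/mol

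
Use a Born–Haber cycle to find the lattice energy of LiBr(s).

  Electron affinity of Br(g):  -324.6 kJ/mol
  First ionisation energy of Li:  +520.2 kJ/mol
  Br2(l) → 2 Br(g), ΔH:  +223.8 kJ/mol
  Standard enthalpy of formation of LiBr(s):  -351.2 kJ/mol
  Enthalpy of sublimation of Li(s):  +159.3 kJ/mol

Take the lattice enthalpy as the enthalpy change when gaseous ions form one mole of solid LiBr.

U = -818.0 kJ/mol

ΔHf° = 1·ΔHsub + 1·(ΣIE) + 1/2·D(Br2) + 1·EA + U
-351.2 = 1·(+159.3) + 1·(+520.2) + 1/2·(+223.8) + 1·(-324.6) + U
U = -351.2 − (+466.8) = -818.0 kJ/mol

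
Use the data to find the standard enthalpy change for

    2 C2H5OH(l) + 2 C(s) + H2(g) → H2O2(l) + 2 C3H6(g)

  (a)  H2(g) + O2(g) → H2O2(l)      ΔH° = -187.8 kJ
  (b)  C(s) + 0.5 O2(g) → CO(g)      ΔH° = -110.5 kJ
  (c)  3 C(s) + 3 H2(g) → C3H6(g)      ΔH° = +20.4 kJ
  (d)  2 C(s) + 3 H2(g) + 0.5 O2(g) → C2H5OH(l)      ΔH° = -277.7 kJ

ΔH° = 408.4 kJ

(a) as written: -187.8 kJ
(b): not needed.
(c) × 2: (2)·(+20.4) = +40.8 kJ
(d) reversed and × 2: (-2)·(-277.7) = +555.4 kJ
Combining the equations, ΔH° = (1)·(-187.8) + (2)·(+20.4) + (-2)·(-277.7) = 408.4 kJ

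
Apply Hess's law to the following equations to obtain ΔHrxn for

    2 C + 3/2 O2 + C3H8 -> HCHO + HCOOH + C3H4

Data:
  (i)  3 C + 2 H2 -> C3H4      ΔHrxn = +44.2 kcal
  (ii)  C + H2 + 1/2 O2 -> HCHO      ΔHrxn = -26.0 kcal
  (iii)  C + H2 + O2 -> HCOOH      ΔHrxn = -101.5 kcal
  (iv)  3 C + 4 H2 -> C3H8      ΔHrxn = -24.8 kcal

(i) as written: +44.2 kcal
(ii) as written: -26.0 kcal
(iii) as written: -101.5 kcal
(iv) reversed: +24.8 kcal
ΔHrxn = (+44.2) + (-26.0) + (-101.5) + (+24.8) = -58.5 kcal

ΔHrxn = -58.5 kcal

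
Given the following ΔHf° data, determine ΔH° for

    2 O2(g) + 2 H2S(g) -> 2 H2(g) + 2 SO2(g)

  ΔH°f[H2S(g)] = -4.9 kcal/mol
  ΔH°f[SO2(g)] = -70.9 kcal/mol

ΔH° = -132.0 kcal/mol

Products: 2·(+0.0) + 2·(-70.9) = -141.8
Reactants: 2·(+0.0) + 2·(-4.9) = -9.8
ΔH° = (-141.8) − (-9.8) = -132.0 kcal/mol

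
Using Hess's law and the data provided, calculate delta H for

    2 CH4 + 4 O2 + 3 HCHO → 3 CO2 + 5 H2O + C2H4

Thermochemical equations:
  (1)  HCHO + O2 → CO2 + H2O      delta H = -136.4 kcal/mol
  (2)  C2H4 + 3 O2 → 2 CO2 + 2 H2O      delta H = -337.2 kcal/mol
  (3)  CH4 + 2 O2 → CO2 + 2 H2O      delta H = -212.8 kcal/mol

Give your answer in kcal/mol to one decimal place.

(1) × 3 (scale by 3 for the 3 HCHO): (3)·(-136.4) = -409.2 kcal/mol
(2) reversed (reverse to put C2H4 on the product side): +337.2 kcal/mol
(3) × 2 (scale by 2 for the 2 CH4): (2)·(-212.8) = -425.6 kcal/mol
Summing the manipulated equations, delta H = (3)·(-136.4) + (-1)·(-337.2) + (2)·(-212.8) = -497.6 kcal/mol

delta H = -497.6 kcal/mol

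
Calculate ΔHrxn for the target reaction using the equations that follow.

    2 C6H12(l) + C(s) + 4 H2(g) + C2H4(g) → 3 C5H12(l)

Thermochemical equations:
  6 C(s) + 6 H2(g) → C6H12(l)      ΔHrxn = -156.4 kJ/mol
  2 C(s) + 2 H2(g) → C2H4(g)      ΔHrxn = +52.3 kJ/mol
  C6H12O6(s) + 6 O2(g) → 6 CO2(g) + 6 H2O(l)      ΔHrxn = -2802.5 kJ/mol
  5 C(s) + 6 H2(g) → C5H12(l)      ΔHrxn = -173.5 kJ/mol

equation 1 reversed and × 2: (-2)·(-156.4) = +312.8 kJ/mol
equation 2 reversed: -52.3 kJ/mol
equation 3: not needed.
equation 4 × 3: (3)·(-173.5) = -520.5 kJ/mol
Combining the equations, ΔHrxn = (-2)·(-156.4) + (-1)·(+52.3) + (3)·(-173.5) = -260.0 kJ/mol

ΔHrxn = -260.0 kJ/mol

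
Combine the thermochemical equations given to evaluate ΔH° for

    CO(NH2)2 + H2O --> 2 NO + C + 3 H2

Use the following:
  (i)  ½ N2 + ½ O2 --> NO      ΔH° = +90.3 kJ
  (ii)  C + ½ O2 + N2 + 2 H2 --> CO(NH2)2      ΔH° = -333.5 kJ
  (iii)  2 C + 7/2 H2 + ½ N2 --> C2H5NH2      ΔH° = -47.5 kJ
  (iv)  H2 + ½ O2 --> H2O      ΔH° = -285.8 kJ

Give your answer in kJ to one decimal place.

ΔH° = 799.9 kJ

(i) × 2 (scale by 2 for the 2 NO): (2)·(+90.3) = +180.6 kJ
(ii) reversed (reverse to put CO(NH2)2 on the reactant side): +333.5 kJ
(iii): not needed (C2H5NH2 appears nowhere else).
(iv) reversed (reverse to put H2O on the reactant side): +285.8 kJ
ΔH° = (2)·(+90.3) + (-1)·(-333.5) + (-1)·(-285.8) = 799.9 kJ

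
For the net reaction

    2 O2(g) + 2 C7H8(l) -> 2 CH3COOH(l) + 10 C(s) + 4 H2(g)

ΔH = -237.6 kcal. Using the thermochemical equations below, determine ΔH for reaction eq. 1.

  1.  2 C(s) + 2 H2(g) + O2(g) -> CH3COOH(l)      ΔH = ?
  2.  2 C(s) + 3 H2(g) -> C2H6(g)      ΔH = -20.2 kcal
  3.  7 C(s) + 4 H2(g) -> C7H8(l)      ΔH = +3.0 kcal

ΔH = -115.8 kcal

eq. 1 × 2: contributes 2·x
eq. 2: not needed.
eq. 3 reversed and × 2: (-2)·(+3.0) = -6.0 kcal
-237.6 = (-6.0) + 2·x
x = (-237.6 − (-6.0)) / (2) = -115.8 kcal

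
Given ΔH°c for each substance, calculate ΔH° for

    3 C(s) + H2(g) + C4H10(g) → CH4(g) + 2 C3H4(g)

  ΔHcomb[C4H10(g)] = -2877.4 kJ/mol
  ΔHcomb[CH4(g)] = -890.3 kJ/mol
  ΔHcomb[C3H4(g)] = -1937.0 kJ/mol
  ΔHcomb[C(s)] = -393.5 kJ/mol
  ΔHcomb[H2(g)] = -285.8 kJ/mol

Using ΔH = Σ nΔHc°(reactants) − Σ nΔHc°(products):
= [3·(-393.5) + 1·(-285.8) + 1·(-2877.4)] − [1·(-890.3) + 2·(-1937.0)]
= 420.6 kJ/mol

ΔH° = 420.6 kJ/mol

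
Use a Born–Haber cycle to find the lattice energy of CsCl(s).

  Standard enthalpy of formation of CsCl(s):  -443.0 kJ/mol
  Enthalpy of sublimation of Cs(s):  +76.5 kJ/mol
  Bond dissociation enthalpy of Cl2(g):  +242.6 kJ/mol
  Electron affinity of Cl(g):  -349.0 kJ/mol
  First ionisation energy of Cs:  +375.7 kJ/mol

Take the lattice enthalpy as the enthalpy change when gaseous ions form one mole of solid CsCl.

U = -667.5 kJ/mol

ΔHf° = 1·ΔHsub + 1·(ΣIE) + 1/2·D(Cl2) + 1·EA + U
-443.0 = 1·(+76.5) + 1·(+375.7) + 1/2·(+242.6) + 1·(-349.0) + U
U = -443.0 − (+224.5) = -667.5 kJ/mol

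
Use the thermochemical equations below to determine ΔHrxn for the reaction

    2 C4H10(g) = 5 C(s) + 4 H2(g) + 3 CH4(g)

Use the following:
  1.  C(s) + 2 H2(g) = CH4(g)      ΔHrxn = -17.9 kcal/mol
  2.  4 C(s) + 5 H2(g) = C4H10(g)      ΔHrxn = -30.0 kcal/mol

eq. 1 × 3: (3)·(-17.9) = -53.7 kcal/mol
eq. 2 reversed and × 2: (-2)·(-30.0) = +60.0 kcal/mol
Since enthalpy is a state function, ΔHrxn = (3)·(-17.9) + (-2)·(-30.0) = 6.3 kcal/mol

ΔHrxn = 6.3 kcal/mol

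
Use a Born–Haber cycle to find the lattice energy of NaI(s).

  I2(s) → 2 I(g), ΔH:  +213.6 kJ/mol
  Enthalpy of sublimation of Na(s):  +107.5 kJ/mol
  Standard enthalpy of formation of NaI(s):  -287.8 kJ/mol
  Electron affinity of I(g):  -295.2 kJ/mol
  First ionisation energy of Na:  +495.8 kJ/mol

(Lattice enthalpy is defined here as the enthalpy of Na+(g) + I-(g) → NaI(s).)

ΔHf° = 1·ΔHsub + 1·(ΣIE) + 1/2·D(I2) + 1·EA + U
-287.8 = 1·(+107.5) + 1·(+495.8) + 1/2·(+213.6) + 1·(-295.2) + U
U = -287.8 − (+414.9) = -702.7 kJ/mol

U = -702.7 kJ/mol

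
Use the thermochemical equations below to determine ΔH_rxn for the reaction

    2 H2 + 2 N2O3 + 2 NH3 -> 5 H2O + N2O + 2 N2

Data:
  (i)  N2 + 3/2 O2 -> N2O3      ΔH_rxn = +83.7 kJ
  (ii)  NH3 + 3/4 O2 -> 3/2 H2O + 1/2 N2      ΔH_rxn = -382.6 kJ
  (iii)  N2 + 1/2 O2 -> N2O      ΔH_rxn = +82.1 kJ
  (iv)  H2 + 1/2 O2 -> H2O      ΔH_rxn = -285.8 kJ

ΔH_rxn = -1422.1 kJ

(i) reversed and × 2: (-2)·(+83.7) = -167.4 kJ
(ii) × 2: (2)·(-382.6) = -765.2 kJ
(iii) as written: +82.1 kJ
(iv) × 2: (2)·(-285.8) = -571.6 kJ
ΔH_rxn = (-167.4) + (-765.2) + (+82.1) + (-571.6) = -1422.1 kJ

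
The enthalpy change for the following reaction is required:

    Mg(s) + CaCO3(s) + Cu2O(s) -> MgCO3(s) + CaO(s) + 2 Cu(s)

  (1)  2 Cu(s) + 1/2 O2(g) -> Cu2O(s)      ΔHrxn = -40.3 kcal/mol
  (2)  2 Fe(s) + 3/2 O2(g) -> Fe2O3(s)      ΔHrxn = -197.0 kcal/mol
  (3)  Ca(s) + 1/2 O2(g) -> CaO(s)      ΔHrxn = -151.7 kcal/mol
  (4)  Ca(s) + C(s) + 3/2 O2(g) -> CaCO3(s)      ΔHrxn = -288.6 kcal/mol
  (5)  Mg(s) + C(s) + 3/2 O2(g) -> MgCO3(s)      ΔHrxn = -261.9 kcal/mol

(1) reversed (reverse to put Cu2O(s) on the reactant side): +40.3 kcal/mol
(2): not needed (Fe(s) appears nowhere else).
(3) as written (CaO(s) already on the product side): -151.7 kcal/mol
(4) reversed (reverse to put CaCO3(s) on the reactant side): +288.6 kcal/mol
(5) as written (MgCO3(s) already on the product side): -261.9 kcal/mol
Combining the equations, ΔHrxn = (+40.3) + (-151.7) + (+288.6) + (-261.9) = -84.7 kcal/mol

ΔHrxn = -84.7 kcal/mol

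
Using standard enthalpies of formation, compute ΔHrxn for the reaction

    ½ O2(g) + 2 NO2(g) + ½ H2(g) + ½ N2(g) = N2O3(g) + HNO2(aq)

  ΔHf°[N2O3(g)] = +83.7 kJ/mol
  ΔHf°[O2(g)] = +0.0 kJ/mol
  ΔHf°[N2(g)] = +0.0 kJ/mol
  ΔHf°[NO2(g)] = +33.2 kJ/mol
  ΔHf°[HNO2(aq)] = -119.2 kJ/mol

ΔHrxn = -101.9 kJ/mol

Products: 1·(+83.7) + 1·(-119.2) = -35.5
Reactants: 1/2·(+0.0) + 2·(+33.2) + 1/2·(+0.0) + 1/2·(+0.0) = +66.4
ΔHrxn = (-35.5) − (+66.4) = -101.9 kJ/mol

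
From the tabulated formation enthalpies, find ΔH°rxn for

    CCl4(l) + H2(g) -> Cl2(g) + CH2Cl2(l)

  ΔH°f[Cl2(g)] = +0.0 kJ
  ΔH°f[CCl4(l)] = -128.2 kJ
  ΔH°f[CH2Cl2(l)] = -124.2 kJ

ΔH°rxn = 4.0 kJ

Products: 1·(+0.0) + 1·(-124.2) = -124.2
Reactants: 1·(-128.2) + 1·(+0.0) = -128.2
ΔH°rxn = (-124.2) − (-128.2) = 4.0 kJ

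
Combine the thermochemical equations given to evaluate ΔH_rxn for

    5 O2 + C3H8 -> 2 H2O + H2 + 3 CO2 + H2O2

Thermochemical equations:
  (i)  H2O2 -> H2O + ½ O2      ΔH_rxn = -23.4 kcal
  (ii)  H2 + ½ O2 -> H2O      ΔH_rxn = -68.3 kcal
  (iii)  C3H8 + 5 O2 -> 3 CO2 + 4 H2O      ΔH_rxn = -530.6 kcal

ΔH_rxn = -438.9 kcal

(i) reversed (reverse to put H2O2 on the product side): +23.4 kcal
(ii) reversed (H2 must end up as a product): +68.3 kcal
(iii) as written (C3H8 already on the reactant side): -530.6 kcal
Summing the manipulated equations, ΔH_rxn = (-1)·(-23.4) + (-1)·(-68.3) + (1)·(-530.6) = -438.9 kcal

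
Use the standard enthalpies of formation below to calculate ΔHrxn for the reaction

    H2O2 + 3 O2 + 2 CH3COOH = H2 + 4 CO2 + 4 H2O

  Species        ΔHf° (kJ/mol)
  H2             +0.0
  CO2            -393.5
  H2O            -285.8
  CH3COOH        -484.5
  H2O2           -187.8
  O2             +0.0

ΔH°rxn = Σ nΔHf°(products) − Σ nΔHf°(reactants).
Products: 1·(+0.0) + 4·(-393.5) + 4·(-285.8) = -2717.2
Reactants: 1·(-187.8) + 3·(+0.0) + 2·(-484.5) = -1156.8
ΔHrxn = (-2717.2) − (-1156.8) = -1560.4 kJ/mol

ΔHrxn = -1560.4 kJ/mol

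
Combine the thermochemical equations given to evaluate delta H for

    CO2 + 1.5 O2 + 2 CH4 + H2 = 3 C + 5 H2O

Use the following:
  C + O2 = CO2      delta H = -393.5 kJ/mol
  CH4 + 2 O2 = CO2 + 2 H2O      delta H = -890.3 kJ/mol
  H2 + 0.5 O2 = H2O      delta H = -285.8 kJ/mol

equation 1 reversed and × 3 (reverse to put C on the product side; ×3 to match 3 C in the target): (-3)·(-393.5) = +1180.5 kJ/mol
equation 2 × 2 (scale by 2 for the 2 CH4): (2)·(-890.3) = -1780.6 kJ/mol
equation 3 as written (H2 already on the reactant side): -285.8 kJ/mol
By Hess's law, delta H = (+1180.5) + (-1780.6) + (-285.8) = -885.9 kJ/mol

delta H = -885.9 kJ/mol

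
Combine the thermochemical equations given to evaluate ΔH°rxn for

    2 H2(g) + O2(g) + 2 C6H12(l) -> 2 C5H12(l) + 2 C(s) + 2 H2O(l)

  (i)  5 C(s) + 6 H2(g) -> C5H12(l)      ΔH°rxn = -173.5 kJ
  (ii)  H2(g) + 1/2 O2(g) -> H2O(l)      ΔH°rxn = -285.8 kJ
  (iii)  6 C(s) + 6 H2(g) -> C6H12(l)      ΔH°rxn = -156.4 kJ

ΔH°rxn = -605.8 kJ

(i) × 2: (2)·(-173.5) = -347.0 kJ
(ii) × 2: (2)·(-285.8) = -571.6 kJ
(iii) reversed and × 2: (-2)·(-156.4) = +312.8 kJ
By Hess's law, ΔH°rxn = (-347.0) + (-571.6) + (+312.8) = -605.8 kJ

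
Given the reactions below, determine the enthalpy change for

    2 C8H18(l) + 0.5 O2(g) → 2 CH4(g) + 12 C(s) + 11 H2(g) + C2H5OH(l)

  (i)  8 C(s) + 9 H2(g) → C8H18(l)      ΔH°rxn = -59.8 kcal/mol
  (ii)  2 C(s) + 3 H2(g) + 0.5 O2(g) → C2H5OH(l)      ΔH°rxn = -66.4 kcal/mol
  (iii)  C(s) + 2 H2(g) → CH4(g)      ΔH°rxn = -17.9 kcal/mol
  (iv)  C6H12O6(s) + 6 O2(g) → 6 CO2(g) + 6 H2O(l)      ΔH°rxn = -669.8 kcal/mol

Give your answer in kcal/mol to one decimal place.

(i) reversed and × 2 (reverse to put C8H18(l) on the reactant side; scale by 2 for the 2 C8H18(l)): (-2)·(-59.8) = +119.6 kcal/mol
(ii) as written (C2H5OH(l) already on the product side): -66.4 kcal/mol
(iii) × 2 (scale by 2 for the 2 CH4(g)): (2)·(-17.9) = -35.8 kcal/mol
(iv): not needed (C6H12O6(s) appears nowhere else).
Since enthalpy is a state function, ΔH°rxn = (-2)·(-59.8) + (1)·(-66.4) + (2)·(-17.9) = 17.4 kcal/mol

ΔH°rxn = 17.4 kcal/mol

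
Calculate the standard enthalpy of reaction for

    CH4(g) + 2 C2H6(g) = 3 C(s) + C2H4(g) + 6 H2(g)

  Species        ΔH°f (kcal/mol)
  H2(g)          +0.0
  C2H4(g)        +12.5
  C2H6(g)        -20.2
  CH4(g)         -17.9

Products: 3·(+0.0) + 1·(+12.5) + 6·(+0.0) = +12.5
Reactants: 1·(-17.9) + 2·(-20.2) = -58.3
ΔH°rxn = (+12.5) − (-58.3) = 70.8 kcal/mol

ΔH°rxn = 70.8 kcal/mol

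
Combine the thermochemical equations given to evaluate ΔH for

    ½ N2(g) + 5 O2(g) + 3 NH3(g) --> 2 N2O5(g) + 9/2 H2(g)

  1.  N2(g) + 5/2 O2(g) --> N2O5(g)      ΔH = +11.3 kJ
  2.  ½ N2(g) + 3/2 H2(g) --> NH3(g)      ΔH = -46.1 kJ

eq. 1 × 2 (×2 to match 2 N2O5(g) in the target): (2)·(+11.3) = +22.6 kJ
eq. 2 reversed and × 3 (NH3(g) must end up as a reactant; scale by 3 for the 3 NH3(g)): (-3)·(-46.1) = +138.3 kJ
By Hess's law, ΔH = (2)·(+11.3) + (-3)·(-46.1) = 160.9 kJ

ΔH = 160.9 kJ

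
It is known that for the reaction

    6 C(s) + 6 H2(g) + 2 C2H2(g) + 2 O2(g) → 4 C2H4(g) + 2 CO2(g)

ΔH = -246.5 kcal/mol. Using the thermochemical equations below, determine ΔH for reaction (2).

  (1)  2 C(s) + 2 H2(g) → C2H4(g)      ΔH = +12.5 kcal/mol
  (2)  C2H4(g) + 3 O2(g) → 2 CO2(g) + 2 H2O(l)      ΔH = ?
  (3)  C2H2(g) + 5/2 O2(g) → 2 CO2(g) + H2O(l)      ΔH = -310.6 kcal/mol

ΔH = -337.2 kcal/mol

(1) × 3: (3)·(+12.5) = +37.5 kcal/mol
(2) reversed: contributes −x
(3) × 2: (2)·(-310.6) = -621.2 kcal/mol
-246.5 = (+37.5) + (-621.2) − x
x = (-246.5 − (-583.7)) / (-1) = -337.2 kcal/mol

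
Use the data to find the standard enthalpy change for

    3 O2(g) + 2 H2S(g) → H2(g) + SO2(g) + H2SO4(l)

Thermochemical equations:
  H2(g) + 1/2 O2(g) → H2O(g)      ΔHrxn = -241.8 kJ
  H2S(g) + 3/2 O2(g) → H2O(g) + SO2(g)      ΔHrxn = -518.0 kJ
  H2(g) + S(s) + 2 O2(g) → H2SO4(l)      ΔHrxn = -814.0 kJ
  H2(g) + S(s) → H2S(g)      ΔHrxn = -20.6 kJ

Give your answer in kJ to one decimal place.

equation 1 reversed: +241.8 kJ
equation 2 as written: -518.0 kJ
equation 3 as written: -814.0 kJ
equation 4 reversed: +20.6 kJ
Combining the equations, ΔHrxn = (+241.8) + (-518.0) + (-814.0) + (+20.6) = -1069.6 kJ

ΔHrxn = -1069.6 kJ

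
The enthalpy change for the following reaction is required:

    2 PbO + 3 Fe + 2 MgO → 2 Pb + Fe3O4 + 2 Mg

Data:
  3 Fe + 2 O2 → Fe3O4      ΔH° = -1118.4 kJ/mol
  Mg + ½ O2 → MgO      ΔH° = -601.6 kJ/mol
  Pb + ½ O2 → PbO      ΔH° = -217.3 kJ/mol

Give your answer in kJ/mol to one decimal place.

equation 1 as written (Fe3O4 already on the product side): -1118.4 kJ/mol
equation 2 reversed and × 2 (reverse to put MgO on the reactant side; scale by 2 for the 2 MgO): (-2)·(-601.6) = +1203.2 kJ/mol
equation 3 reversed and × 2 (PbO must end up as a reactant; ×2 to match 2 PbO in the target): (-2)·(-217.3) = +434.6 kJ/mol
Summing the manipulated equations, ΔH° = (1)·(-1118.4) + (-2)·(-601.6) + (-2)·(-217.3) = 519.4 kJ/mol

ΔH° = 519.4 kJ/mol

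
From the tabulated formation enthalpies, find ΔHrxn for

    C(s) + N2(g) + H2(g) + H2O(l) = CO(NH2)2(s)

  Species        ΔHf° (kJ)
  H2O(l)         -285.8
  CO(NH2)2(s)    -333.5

Products: 1·(-333.5) = -333.5
Reactants: 1·(+0.0) + 1·(+0.0) + 1·(+0.0) + 1·(-285.8) = -285.8
ΔHrxn = (-333.5) − (-285.8) = -47.7 kJ

ΔHrxn = -47.7 kJ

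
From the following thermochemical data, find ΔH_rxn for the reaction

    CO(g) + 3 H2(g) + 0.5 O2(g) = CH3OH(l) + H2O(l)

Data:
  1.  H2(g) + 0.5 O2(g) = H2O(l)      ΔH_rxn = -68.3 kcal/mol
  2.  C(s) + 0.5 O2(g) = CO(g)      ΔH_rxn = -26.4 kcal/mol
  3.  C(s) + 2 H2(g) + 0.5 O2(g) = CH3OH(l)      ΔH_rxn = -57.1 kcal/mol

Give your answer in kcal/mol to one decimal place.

ΔH_rxn = -99.0 kcal/mol

eq. 1 as written (H2O(l) already on the product side): -68.3 kcal/mol
eq. 2 reversed (CO(g) must end up as a reactant): +26.4 kcal/mol
eq. 3 as written (CH3OH(l) already on the product side): -57.1 kcal/mol
ΔH_rxn = (-68.3) + (+26.4) + (-57.1) = -99.0 kcal/mol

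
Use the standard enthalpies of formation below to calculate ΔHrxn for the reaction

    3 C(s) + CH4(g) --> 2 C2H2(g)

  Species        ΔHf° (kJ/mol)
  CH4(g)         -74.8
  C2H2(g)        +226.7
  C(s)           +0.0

ΔHrxn = 528.2 kJ/mol

ΔH°rxn = Σ nΔHf°(products) − Σ nΔHf°(reactants).
Products: 2·(+226.7) = +453.4
Reactants: 3·(+0.0) + 1·(-74.8) = -74.8
ΔHrxn = (+453.4) − (-74.8) = 528.2 kJ/mol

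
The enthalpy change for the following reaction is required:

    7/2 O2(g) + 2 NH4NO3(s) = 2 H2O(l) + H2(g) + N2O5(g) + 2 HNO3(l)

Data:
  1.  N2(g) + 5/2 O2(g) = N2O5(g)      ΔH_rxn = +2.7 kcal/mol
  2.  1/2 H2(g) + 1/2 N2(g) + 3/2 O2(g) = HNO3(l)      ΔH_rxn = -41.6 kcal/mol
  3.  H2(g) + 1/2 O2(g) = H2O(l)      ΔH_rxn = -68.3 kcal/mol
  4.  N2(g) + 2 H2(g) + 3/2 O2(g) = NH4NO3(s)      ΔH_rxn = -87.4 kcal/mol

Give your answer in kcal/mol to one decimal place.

eq. 1 as written (N2O5(g) already on the product side): +2.7 kcal/mol
eq. 2 × 2 (scale by 2 for the 2 HNO3(l)): (2)·(-41.6) = -83.2 kcal/mol
eq. 3 × 2 (scale by 2 for the 2 H2O(l)): (2)·(-68.3) = -136.6 kcal/mol
eq. 4 reversed and × 2 (reverse to put NH4NO3(s) on the reactant side; ×2 to match 2 NH4NO3(s) in the target): (-2)·(-87.4) = +174.8 kcal/mol
ΔH_rxn = (1)·(+2.7) + (2)·(-41.6) + (2)·(-68.3) + (-2)·(-87.4) = -42.3 kcal/mol

ΔH_rxn = -42.3 kcal/mol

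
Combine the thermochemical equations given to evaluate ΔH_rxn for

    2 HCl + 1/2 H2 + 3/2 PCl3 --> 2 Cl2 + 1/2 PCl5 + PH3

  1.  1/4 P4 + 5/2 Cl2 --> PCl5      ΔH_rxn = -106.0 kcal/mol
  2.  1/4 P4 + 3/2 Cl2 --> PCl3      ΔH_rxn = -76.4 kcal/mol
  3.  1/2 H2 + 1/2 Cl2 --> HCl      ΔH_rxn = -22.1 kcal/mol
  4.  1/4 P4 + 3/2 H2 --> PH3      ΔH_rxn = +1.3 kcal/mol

eq. 1 × 1/2: (1/2)·(-106.0) = -53.0 kcal/mol
eq. 2 reversed and × 3/2: (-3/2)·(-76.4) = +114.6 kcal/mol
eq. 3 reversed and × 2: (-2)·(-22.1) = +44.2 kcal/mol
eq. 4 as written: +1.3 kcal/mol
By Hess's law, ΔH_rxn = (1/2)·(-106.0) + (-3/2)·(-76.4) + (-2)·(-22.1) + (1)·(+1.3) = 107.1 kcal/mol

ΔH_rxn = 107.1 kcal/mol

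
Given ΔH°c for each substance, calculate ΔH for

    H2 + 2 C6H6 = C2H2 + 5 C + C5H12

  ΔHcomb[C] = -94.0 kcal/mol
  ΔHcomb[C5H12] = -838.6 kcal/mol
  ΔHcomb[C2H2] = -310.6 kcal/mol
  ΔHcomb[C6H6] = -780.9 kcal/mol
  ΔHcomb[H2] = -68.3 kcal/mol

Using ΔH = Σ nΔHc°(reactants) − Σ nΔHc°(products):
= [1·(-68.3) + 2·(-780.9)] − [1·(-310.6) + 5·(-94.0) + 1·(-838.6)]
= -10.9 kcal/mol

ΔH = -10.9 kcal/mol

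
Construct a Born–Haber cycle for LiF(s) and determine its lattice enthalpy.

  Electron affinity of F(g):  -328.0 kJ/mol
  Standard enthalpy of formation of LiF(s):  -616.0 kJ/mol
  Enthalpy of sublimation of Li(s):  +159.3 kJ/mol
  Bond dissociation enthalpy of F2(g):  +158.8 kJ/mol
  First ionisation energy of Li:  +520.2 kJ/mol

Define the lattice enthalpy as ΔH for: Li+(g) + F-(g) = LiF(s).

U = -1046.9 kJ/mol

ΔHf° = 1·ΔHsub + 1·(ΣIE) + 1/2·D(F2) + 1·EA + U
-616.0 = 1·(+159.3) + 1·(+520.2) + 1/2·(+158.8) + 1·(-328.0) + U
U = -616.0 − (+430.9) = -1046.9 kJ/mol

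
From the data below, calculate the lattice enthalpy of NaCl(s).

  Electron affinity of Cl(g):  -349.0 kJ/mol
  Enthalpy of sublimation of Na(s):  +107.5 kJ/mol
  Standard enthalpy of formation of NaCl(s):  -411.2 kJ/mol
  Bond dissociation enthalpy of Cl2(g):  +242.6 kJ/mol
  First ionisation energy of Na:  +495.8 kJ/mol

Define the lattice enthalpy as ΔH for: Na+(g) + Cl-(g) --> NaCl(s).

ΔHf° = 1·ΔHsub + 1·(ΣIE) + 1/2·D(Cl2) + 1·EA + U
-411.2 = 1·(+107.5) + 1·(+495.8) + 1/2·(+242.6) + 1·(-349.0) + U
U = -411.2 − (+375.6) = -786.8 kJ/mol

U = -786.8 kJ/mol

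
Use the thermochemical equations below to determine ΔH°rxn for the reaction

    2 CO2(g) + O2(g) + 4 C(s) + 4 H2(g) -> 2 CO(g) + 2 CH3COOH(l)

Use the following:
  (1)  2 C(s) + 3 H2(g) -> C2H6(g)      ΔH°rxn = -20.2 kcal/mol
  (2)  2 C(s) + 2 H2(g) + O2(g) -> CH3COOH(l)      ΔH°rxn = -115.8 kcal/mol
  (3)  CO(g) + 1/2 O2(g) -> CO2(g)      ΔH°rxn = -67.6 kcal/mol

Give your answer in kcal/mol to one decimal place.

ΔH°rxn = -96.4 kcal/mol

(1): not needed.
(2) × 2: (2)·(-115.8) = -231.6 kcal/mol
(3) reversed and × 2: (-2)·(-67.6) = +135.2 kcal/mol
Since enthalpy is a state function, ΔH°rxn = (2)·(-115.8) + (-2)·(-67.6) = -96.4 kcal/mol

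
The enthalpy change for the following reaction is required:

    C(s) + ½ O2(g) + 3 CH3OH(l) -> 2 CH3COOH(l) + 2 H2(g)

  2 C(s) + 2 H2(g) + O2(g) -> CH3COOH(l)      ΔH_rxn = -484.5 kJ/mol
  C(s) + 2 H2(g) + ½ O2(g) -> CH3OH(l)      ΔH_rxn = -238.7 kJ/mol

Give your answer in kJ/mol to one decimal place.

ΔH_rxn = -252.9 kJ/mol

equation 1 × 2 (×2 to match 2 CH3COOH(l) in the target): (2)·(-484.5) = -969.0 kJ/mol
equation 2 reversed and × 3 (reverse to put CH3OH(l) on the reactant side; ×3 to match 3 CH3OH(l) in the target): (-3)·(-238.7) = +716.1 kJ/mol
Since enthalpy is a state function, ΔH_rxn = (-969.0) + (+716.1) = -252.9 kJ/mol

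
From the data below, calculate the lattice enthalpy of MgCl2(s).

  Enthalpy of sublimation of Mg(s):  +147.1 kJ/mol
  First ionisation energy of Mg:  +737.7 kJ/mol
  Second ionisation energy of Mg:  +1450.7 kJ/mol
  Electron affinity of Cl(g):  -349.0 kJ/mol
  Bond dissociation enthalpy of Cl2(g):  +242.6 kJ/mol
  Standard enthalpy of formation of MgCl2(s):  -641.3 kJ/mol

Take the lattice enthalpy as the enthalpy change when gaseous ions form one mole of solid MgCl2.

ΔHf° = 1·ΔHsub + 1·(ΣIE) + 1·D(Cl2) + 2·EA + U
-641.3 = 1·(+147.1) + 1·(+2188.4) + 1·(+242.6) + 2·(-349.0) + U
U = -641.3 − (+1880.1) = -2521.4 kJ/mol

U = -2521.4 kJ/mol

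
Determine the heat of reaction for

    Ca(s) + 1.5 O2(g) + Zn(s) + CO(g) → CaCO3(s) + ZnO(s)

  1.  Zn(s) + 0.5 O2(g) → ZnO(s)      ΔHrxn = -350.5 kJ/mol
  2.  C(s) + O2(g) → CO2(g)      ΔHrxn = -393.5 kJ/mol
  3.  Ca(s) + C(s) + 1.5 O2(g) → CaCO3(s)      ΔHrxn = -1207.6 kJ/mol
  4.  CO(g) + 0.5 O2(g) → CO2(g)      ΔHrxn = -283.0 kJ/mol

ΔHrxn = -1447.6 kJ/mol

eq. 1 as written (ZnO(s) already on the product side): -350.5 kJ/mol
eq. 2 reversed: +393.5 kJ/mol
eq. 3 as written (CaCO3(s) already on the product side): -1207.6 kJ/mol
eq. 4 as written (CO(g) already on the reactant side): -283.0 kJ/mol
Since enthalpy is a state function, ΔHrxn = (1)·(-350.5) + (-1)·(-393.5) + (1)·(-1207.6) + (1)·(-283.0) = -1447.6 kJ/mol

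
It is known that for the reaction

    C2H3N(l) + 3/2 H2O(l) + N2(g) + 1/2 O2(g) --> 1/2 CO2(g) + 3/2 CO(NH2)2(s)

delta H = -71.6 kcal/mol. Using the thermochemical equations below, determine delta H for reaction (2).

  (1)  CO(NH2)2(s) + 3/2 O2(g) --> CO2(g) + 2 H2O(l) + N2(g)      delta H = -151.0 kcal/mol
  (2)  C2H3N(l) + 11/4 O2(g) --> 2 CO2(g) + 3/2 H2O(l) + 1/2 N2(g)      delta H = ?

delta H = -298.1 kcal/mol

(1) reversed and × 3/2: (-3/2)·(-151.0) = +226.5 kcal/mol
(2) as written: contributes x
-71.6 = (+226.5) + x
x = (-71.6 − (+226.5)) / (1) = -298.1 kcal/mol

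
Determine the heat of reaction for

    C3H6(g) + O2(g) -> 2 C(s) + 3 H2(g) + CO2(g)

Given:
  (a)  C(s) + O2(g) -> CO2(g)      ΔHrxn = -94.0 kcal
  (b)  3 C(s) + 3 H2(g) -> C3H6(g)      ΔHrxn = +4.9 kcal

ΔHrxn = -98.9 kcal

(a) as written: -94.0 kcal
(b) reversed: -4.9 kcal
Summing the manipulated equations, ΔHrxn = (1)·(-94.0) + (-1)·(+4.9) = -98.9 kcal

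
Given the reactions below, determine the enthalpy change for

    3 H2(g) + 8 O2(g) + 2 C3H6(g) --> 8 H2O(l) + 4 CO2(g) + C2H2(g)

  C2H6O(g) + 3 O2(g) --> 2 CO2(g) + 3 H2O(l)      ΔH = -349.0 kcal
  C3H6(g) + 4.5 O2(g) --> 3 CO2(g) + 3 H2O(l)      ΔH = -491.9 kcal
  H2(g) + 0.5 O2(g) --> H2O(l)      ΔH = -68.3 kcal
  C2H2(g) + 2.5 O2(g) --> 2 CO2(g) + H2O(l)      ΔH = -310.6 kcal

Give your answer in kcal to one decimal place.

equation 1: not needed.
equation 2 × 2: (2)·(-491.9) = -983.8 kcal
equation 3 × 3: (3)·(-68.3) = -204.9 kcal
equation 4 reversed: +310.6 kcal
By Hess's law, ΔH = (-983.8) + (-204.9) + (+310.6) = -878.1 kcal

ΔH = -878.1 kcal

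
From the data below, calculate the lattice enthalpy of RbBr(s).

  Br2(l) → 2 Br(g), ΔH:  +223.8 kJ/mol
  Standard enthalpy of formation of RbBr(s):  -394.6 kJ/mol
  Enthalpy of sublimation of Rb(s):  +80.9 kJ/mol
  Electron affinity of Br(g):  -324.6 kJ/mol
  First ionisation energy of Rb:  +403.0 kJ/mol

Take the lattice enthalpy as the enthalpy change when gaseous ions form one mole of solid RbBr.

U = -665.8 kJ/mol

ΔHf° = 1·ΔHsub + 1·(ΣIE) + 1/2·D(Br2) + 1·EA + U
-394.6 = 1·(+80.9) + 1·(+403.0) + 1/2·(+223.8) + 1·(-324.6) + U
U = -394.6 − (+271.2) = -665.8 kJ/mol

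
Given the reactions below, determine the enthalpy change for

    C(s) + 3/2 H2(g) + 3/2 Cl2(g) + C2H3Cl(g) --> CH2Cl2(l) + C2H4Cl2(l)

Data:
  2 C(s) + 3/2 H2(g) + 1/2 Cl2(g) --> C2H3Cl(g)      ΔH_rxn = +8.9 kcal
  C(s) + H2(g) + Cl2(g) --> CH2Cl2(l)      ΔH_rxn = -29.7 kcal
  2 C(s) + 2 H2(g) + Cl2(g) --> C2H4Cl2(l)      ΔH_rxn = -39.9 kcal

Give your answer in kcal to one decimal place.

equation 1 reversed (reverse to put C2H3Cl(g) on the reactant side): -8.9 kcal
equation 2 as written (CH2Cl2(l) already on the product side): -29.7 kcal
equation 3 as written (C2H4Cl2(l) already on the product side): -39.9 kcal
ΔH_rxn = (-8.9) + (-29.7) + (-39.9) = -78.5 kcal

ΔH_rxn = -78.5 kcal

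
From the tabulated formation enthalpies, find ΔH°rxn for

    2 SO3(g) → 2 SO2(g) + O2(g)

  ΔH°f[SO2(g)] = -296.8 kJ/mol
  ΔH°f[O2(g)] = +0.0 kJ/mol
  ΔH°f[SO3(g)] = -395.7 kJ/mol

ΔH°rxn = 197.8 kJ/mol

Products: 2·(-296.8) + 1·(+0.0) = -593.6
Reactants: 2·(-395.7) = -791.4
ΔH°rxn = (-593.6) − (-791.4) = 197.8 kJ/mol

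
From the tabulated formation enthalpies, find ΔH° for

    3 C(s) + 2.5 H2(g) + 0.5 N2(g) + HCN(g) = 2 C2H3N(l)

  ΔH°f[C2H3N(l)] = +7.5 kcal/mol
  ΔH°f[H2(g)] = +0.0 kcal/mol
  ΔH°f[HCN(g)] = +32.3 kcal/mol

ΔH° = -17.3 kcal/mol

Products: 2·(+7.5) = +15.0
Reactants: 3·(+0.0) + 5/2·(+0.0) + 1/2·(+0.0) + 1·(+32.3) = +32.3
ΔH° = (+15.0) − (+32.3) = -17.3 kcal/mol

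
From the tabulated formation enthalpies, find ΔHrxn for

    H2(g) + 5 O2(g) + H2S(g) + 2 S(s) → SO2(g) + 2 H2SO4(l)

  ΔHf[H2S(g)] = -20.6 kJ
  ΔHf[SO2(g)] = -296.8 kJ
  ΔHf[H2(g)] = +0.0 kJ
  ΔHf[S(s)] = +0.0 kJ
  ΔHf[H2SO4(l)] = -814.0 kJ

ΔH°rxn = Σ nΔHf°(products) − Σ nΔHf°(reactants).
Products: 1·(-296.8) + 2·(-814.0) = -1924.8
Reactants: 1·(+0.0) + 5·(+0.0) + 1·(-20.6) + 2·(+0.0) = -20.6
ΔHrxn = (-1924.8) − (-20.6) = -1904.2 kJ

ΔHrxn = -1904.2 kJ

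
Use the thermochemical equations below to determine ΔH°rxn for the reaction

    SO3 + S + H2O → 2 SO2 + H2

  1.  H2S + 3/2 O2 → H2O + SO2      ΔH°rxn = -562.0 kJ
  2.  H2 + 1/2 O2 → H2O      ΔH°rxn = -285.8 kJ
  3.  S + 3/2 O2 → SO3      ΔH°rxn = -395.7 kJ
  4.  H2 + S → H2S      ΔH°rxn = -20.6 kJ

ΔH°rxn = 87.9 kJ

eq. 1 × 2: (2)·(-562.0) = -1124.0 kJ
eq. 2 reversed and × 3: (-3)·(-285.8) = +857.4 kJ
eq. 3 reversed: +395.7 kJ
eq. 4 × 2: (2)·(-20.6) = -41.2 kJ
By Hess's law, ΔH°rxn = (2)·(-562.0) + (-3)·(-285.8) + (-1)·(-395.7) + (2)·(-20.6) = 87.9 kJ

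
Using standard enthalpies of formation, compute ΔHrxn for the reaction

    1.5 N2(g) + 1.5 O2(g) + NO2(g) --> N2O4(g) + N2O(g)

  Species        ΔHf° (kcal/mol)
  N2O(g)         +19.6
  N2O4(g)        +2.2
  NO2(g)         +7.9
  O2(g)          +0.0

ΔHrxn = 13.9 kcal/mol

Products: 1·(+2.2) + 1·(+19.6) = +21.8
Reactants: 3/2·(+0.0) + 3/2·(+0.0) + 1·(+7.9) = +7.9
ΔHrxn = (+21.8) − (+7.9) = 13.9 kcal/mol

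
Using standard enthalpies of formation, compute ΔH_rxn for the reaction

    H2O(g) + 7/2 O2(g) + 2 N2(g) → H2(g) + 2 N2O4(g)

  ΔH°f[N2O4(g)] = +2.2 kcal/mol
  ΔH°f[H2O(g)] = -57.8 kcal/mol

ΔH_rxn = 62.2 kcal/mol

Products: 1·(+0.0) + 2·(+2.2) = +4.4
Reactants: 1·(-57.8) + 7/2·(+0.0) + 2·(+0.0) = -57.8
ΔH_rxn = (+4.4) − (-57.8) = 62.2 kcal/mol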